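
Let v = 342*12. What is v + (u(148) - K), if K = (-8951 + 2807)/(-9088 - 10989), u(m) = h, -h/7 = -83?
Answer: 94054601/20077 ≈ 4684.7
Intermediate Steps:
h = 581 (h = -7*(-83) = 581)
u(m) = 581
K = 6144/20077 (K = -6144/(-20077) = -6144*(-1/20077) = 6144/20077 ≈ 0.30602)
v = 4104
v + (u(148) - K) = 4104 + (581 - 1*6144/20077) = 4104 + (581 - 6144/20077) = 4104 + 11658593/20077 = 94054601/20077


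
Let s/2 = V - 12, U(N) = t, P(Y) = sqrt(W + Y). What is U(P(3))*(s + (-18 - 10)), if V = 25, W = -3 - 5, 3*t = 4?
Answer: -8/3 ≈ -2.6667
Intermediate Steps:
t = 4/3 (t = (1/3)*4 = 4/3 ≈ 1.3333)
W = -8
P(Y) = sqrt(-8 + Y)
U(N) = 4/3
s = 26 (s = 2*(25 - 12) = 2*13 = 26)
U(P(3))*(s + (-18 - 10)) = 4*(26 + (-18 - 10))/3 = 4*(26 - 28)/3 = (4/3)*(-2) = -8/3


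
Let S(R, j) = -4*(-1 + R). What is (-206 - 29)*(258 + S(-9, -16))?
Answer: -70030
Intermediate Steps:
S(R, j) = 4 - 4*R
(-206 - 29)*(258 + S(-9, -16)) = (-206 - 29)*(258 + (4 - 4*(-9))) = -235*(258 + (4 + 36)) = -235*(258 + 40) = -235*298 = -70030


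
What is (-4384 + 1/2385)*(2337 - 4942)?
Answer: 5447492119/477 ≈ 1.1420e+7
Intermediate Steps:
(-4384 + 1/2385)*(2337 - 4942) = (-4384 + 1/2385)*(-2605) = -10455839/2385*(-2605) = 5447492119/477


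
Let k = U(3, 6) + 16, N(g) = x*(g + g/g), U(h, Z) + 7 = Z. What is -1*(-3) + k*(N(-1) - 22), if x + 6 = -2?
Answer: -327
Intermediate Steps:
x = -8 (x = -6 - 2 = -8)
U(h, Z) = -7 + Z
N(g) = -8 - 8*g (N(g) = -8*(g + g/g) = -8*(g + 1) = -8*(1 + g) = -8 - 8*g)
k = 15 (k = (-7 + 6) + 16 = -1 + 16 = 15)
-1*(-3) + k*(N(-1) - 22) = -1*(-3) + 15*((-8 - 8*(-1)) - 22) = 3 + 15*((-8 + 8) - 22) = 3 + 15*(0 - 22) = 3 + 15*(-22) = 3 - 330 = -327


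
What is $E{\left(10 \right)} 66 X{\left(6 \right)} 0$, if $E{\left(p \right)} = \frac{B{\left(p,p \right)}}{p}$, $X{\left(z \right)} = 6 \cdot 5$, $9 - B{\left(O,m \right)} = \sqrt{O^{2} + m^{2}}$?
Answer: $0$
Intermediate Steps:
$B{\left(O,m \right)} = 9 - \sqrt{O^{2} + m^{2}}$
$X{\left(z \right)} = 30$
$E{\left(p \right)} = \frac{9 - \sqrt{2} \sqrt{p^{2}}}{p}$ ($E{\left(p \right)} = \frac{9 - \sqrt{p^{2} + p^{2}}}{p} = \frac{9 - \sqrt{2 p^{2}}}{p} = \frac{9 - \sqrt{2} \sqrt{p^{2}}}{p}$)
$E{\left(10 \right)} 66 X{\left(6 \right)} 0 = \frac{9 - \sqrt{2} \sqrt{10^{2}}}{10} \cdot 66 \cdot 30 \cdot 0 = \frac{9 - \sqrt{2} \sqrt{100}}{10} \cdot 66 \cdot 0 = \frac{9 - \sqrt{2} \cdot 10}{10} \cdot 66 \cdot 0 = \frac{9 - 10 \sqrt{2}}{10} \cdot 66 \cdot 0 = \left(\frac{9}{10} - \sqrt{2}\right) 66 \cdot 0 = \left(\frac{297}{5} - 66 \sqrt{2}\right) 0 = 0$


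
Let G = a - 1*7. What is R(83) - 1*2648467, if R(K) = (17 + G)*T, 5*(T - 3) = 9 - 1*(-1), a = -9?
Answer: -2648462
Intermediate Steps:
T = 5 (T = 3 + (9 - 1*(-1))/5 = 3 + (9 + 1)/5 = 3 + (⅕)*10 = 3 + 2 = 5)
G = -16 (G = -9 - 1*7 = -9 - 7 = -16)
R(K) = 5 (R(K) = (17 - 16)*5 = 1*5 = 5)
R(83) - 1*2648467 = 5 - 1*2648467 = 5 - 2648467 = -2648462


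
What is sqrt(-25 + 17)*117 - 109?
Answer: -109 + 234*I*sqrt(2) ≈ -109.0 + 330.93*I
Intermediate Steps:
sqrt(-25 + 17)*117 - 109 = sqrt(-8)*117 - 109 = (2*I*sqrt(2))*117 - 109 = 234*I*sqrt(2) - 109 = -109 + 234*I*sqrt(2)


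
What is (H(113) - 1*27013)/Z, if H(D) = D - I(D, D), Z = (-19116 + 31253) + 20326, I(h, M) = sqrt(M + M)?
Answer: -26900/32463 - sqrt(226)/32463 ≈ -0.82910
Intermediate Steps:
I(h, M) = sqrt(2)*sqrt(M) (I(h, M) = sqrt(2*M) = sqrt(2)*sqrt(M))
Z = 32463 (Z = 12137 + 20326 = 32463)
H(D) = D - sqrt(2)*sqrt(D)
(H(113) - 1*27013)/Z = ((113 - sqrt(2)*sqrt(113)) - 1*27013)/32463 = ((113 - sqrt(226)) - 27013)*(1/32463) = (-26900 - sqrt(226))*(1/32463) = -26900/32463 - sqrt(226)/32463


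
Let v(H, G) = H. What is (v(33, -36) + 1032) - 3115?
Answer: -2050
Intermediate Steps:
(v(33, -36) + 1032) - 3115 = (33 + 1032) - 3115 = 1065 - 3115 = -2050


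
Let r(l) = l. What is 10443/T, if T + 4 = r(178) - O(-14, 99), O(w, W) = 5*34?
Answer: 10443/4 ≈ 2610.8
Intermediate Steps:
O(w, W) = 170
T = 4 (T = -4 + (178 - 1*170) = -4 + (178 - 170) = -4 + 8 = 4)
10443/T = 10443/4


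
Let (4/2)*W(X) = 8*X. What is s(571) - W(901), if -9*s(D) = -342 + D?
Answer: -32665/9 ≈ -3629.4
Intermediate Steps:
W(X) = 4*X (W(X) = (8*X)/2 = 4*X)
s(D) = 38 - D/9 (s(D) = -(-342 + D)/9 = 38 - D/9)
s(571) - W(901) = (38 - 1/9*571) - 4*901 = (38 - 571/9) - 1*3604 = -229/9 - 3604 = -32665/9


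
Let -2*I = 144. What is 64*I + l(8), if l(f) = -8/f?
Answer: -4609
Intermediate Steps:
I = -72 (I = -1/2*144 = -72)
64*I + l(8) = 64*(-72) - 8/8 = -4608 - 8*1/8 = -4608 - 1 = -4609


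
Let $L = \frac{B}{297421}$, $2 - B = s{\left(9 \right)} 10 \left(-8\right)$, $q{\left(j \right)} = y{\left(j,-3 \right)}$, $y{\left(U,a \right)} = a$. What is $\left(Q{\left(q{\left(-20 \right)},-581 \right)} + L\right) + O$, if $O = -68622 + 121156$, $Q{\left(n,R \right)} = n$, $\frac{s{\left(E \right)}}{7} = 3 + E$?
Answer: $\frac{15623829273}{297421} \approx 52531.0$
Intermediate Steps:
$s{\left(E \right)} = 21 + 7 E$ ($s{\left(E \right)} = 7 \left(3 + E\right) = 21 + 7 E$)
$q{\left(j \right)} = -3$
$B = 6722$ ($B = 2 - \left(21 + 7 \cdot 9\right) 10 \left(-8\right) = 2 - \left(21 + 63\right) 10 \left(-8\right) = 2 - 84 \cdot 10 \left(-8\right) = 2 - 840 \left(-8\right) = 2 - -6720 = 2 + 6720 = 6722$)
$O = 52534$
$L = \frac{6722}{297421} \approx 0.022601$
$\left(Q{\left(q{\left(-20 \right)},-581 \right)} + L\right) + O = \left(-3 + \frac{6722}{297421}\right) + 52534 = - \frac{885541}{297421} + 52534 = \frac{15623829273}{297421}$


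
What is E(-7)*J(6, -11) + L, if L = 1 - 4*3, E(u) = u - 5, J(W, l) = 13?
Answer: -167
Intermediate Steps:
E(u) = -5 + u
L = -11 (L = 1 - 12 = -11)
E(-7)*J(6, -11) + L = (-5 - 7)*13 - 11 = -12*13 - 11 = -156 - 11 = -167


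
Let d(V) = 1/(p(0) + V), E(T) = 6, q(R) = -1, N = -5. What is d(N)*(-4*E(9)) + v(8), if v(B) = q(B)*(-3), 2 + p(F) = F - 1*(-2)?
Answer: 39/5 ≈ 7.8000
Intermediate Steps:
p(F) = F (p(F) = -2 + (F - 1*(-2)) = -2 + (F + 2) = -2 + (2 + F) = F)
v(B) = 3 (v(B) = -1*(-3) = 3)
d(V) = 1/V (d(V) = 1/(0 + V) = 1/V)
d(N)*(-4*E(9)) + v(8) = (-4*6)/(-5) + 3 = -⅕*(-24) + 3 = 24/5 + 3 = 39/5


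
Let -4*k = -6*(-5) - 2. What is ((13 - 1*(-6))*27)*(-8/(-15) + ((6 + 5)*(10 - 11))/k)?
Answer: 37791/35 ≈ 1079.7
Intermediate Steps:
k = -7 (k = -(-6*(-5) - 2)/4 = -(-1*(-30) - 2)/4 = -(30 - 2)/4 = -¼*28 = -7)
((13 - 1*(-6))*27)*(-8/(-15) + ((6 + 5)*(10 - 11))/k) = ((13 - 1*(-6))*27)*(-8/(-15) + ((6 + 5)*(10 - 11))/(-7)) = ((13 + 6)*27)*(-8*(-1/15) + (11*(-1))*(-⅐)) = (19*27)*(8/15 - 11*(-⅐)) = 513*(8/15 + 11/7) = 513*(221/105) = 37791/35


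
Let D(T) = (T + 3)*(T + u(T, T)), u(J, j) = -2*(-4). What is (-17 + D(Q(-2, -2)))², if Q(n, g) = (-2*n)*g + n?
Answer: 9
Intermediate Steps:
Q(n, g) = n - 2*g*n (Q(n, g) = -2*g*n + n = n - 2*g*n)
u(J, j) = 8
D(T) = (3 + T)*(8 + T) (D(T) = (T + 3)*(T + 8) = (3 + T)*(8 + T))
(-17 + D(Q(-2, -2)))² = (-17 + (24 + (-2*(1 - 2*(-2)))² + 11*(-2*(1 - 2*(-2)))))² = (-17 + (24 + (-2*(1 + 4))² + 11*(-2*(1 + 4))))² = (-17 + (24 + (-2*5)² + 11*(-2*5)))² = (-17 + (24 + (-10)² + 11*(-10)))² = (-17 + (24 + 100 - 110))² = (-17 + 14)² = (-3)² = 9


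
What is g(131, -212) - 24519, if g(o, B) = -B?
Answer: -24307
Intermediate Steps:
g(131, -212) - 24519 = -1*(-212) - 24519 = 212 - 24519 = -24307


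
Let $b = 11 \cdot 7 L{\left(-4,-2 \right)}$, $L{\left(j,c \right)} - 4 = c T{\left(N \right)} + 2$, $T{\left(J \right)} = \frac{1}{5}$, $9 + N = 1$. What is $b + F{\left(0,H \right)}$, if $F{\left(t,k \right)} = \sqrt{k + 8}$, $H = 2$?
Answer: $\frac{2156}{5} + \sqrt{10} \approx 434.36$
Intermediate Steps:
$N = -8$ ($N = -9 + 1 = -8$)
$T{\left(J \right)} = \frac{1}{5}$
$L{\left(j,c \right)} = 6 + \frac{c}{5}$ ($L{\left(j,c \right)} = 4 + \left(c \frac{1}{5} + 2\right) = 4 + \left(\frac{c}{5} + 2\right) = 4 + \left(2 + \frac{c}{5}\right) = 6 + \frac{c}{5}$)
$F{\left(t,k \right)} = \sqrt{8 + k}$
$b = \frac{2156}{5}$ ($b = 11 \cdot 7 \left(6 + \frac{1}{5} \left(-2\right)\right) = 77 \left(6 - \frac{2}{5}\right) = 77 \cdot \frac{28}{5} = \frac{2156}{5} \approx 431.2$)
$b + F{\left(0,H \right)} = \frac{2156}{5} + \sqrt{8 + 2} = \frac{2156}{5} + \sqrt{10}$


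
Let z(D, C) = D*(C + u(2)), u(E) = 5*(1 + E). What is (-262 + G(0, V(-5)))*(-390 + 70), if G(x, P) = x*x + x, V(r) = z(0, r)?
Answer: 83840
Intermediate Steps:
u(E) = 5 + 5*E
z(D, C) = D*(15 + C) (z(D, C) = D*(C + (5 + 5*2)) = D*(C + (5 + 10)) = D*(C + 15) = D*(15 + C))
V(r) = 0 (V(r) = 0*(15 + r) = 0)
G(x, P) = x + x**2 (G(x, P) = x**2 + x = x + x**2)
(-262 + G(0, V(-5)))*(-390 + 70) = (-262 + 0*(1 + 0))*(-390 + 70) = (-262 + 0*1)*(-320) = (-262 + 0)*(-320) = -262*(-320) = 83840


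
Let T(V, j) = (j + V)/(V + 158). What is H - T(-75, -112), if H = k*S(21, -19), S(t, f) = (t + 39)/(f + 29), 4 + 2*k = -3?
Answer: -1556/83 ≈ -18.747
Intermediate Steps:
k = -7/2 (k = -2 + (½)*(-3) = -2 - 3/2 = -7/2 ≈ -3.5000)
S(t, f) = (39 + t)/(29 + f)
T(V, j) = (V + j)/(158 + V)
H = -21 (H = -7*(39 + 21)/(2*(29 - 19)) = -7*60/(2*10) = -7*60/20 = -7/2*6 = -21)
H - T(-75, -112) = -21 - (-75 - 112)/(158 - 75) = -21 - (-187)/83 = -21 - 1*(-187/83) = -21 + 187/83 = -1556/83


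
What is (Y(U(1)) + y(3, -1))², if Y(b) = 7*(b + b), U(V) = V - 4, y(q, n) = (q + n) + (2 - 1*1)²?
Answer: 1521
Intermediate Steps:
y(q, n) = 1 + n + q (y(q, n) = (n + q) + (2 - 1)² = (n + q) + 1² = (n + q) + 1 = 1 + n + q)
U(V) = -4 + V
Y(b) = 14*b (Y(b) = 7*(2*b) = 14*b)
(Y(U(1)) + y(3, -1))² = (14*(-4 + 1) + (1 - 1 + 3))² = (14*(-3) + 3)² = (-42 + 3)² = (-39)² = 1521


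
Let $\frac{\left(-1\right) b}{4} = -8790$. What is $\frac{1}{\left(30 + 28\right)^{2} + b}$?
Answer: $\frac{1}{38524} \approx 2.5958 \cdot 10^{-5}$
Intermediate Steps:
$b = 35160$ ($b = \left(-4\right) \left(-8790\right) = 35160$)
$\frac{1}{\left(30 + 28\right)^{2} + b} = \frac{1}{\left(30 + 28\right)^{2} + 35160} = \frac{1}{58^{2} + 35160} = \frac{1}{3364 + 35160} = \frac{1}{38524}$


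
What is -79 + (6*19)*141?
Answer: 15995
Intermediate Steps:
-79 + (6*19)*141 = -79 + 114*141 = -79 + 16074 = 15995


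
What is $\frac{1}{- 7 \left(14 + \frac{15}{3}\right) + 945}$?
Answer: $\frac{1}{812} \approx 0.0012315$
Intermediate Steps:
$\frac{1}{- 7 \left(14 + \frac{15}{3}\right) + 945} = \frac{1}{- 7 \left(14 + 15 \cdot \frac{1}{3}\right) + 945} = \frac{1}{- 7 \left(14 + 5\right) + 945} = \frac{1}{\left(-7\right) 19 + 945} = \frac{1}{-133 + 945} = \frac{1}{812}$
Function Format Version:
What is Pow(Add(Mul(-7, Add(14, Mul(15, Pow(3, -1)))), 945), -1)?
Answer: Rational(1, 812) ≈ 0.0012315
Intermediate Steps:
Pow(Add(Mul(-7, Add(14, Mul(15, Pow(3, -1)))), 945), -1) = Pow(Add(Mul(-7, Add(14, Mul(15, Rational(1, 3)))), 945), -1) = Pow(Add(Mul(-7, Add(14, 5)), 945), -1) = Pow(Add(Mul(-7, 19), 945), -1) = Pow(Add(-133, 945), -1) = Pow(812, -1) = Rational(1, 812)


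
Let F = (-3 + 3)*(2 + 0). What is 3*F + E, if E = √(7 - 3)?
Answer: 2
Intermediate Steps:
F = 0 (F = 0*2 = 0)
E = 2 (E = √4 = 2)
3*F + E = 3*0 + 2 = 0 + 2 = 2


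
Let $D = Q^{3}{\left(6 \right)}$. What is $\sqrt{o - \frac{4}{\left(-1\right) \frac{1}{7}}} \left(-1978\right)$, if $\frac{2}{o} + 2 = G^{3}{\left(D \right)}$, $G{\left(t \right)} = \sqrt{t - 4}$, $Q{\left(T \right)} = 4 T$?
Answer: $- \frac{1978 \sqrt{-27 + 386960 \sqrt{3455}}}{\sqrt{-1 + 13820 \sqrt{3455}}} \approx -10467.0$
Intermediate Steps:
$D = 13824$ ($D = \left(4 \cdot 6\right)^{3} = 24^{3} = 13824$)
$G{\left(t \right)} = \sqrt{-4 + t}$
$o = \frac{2}{-2 + 27640 \sqrt{3455}}$ ($o = \frac{2}{-2 + \left(\sqrt{-4 + 13824}\right)^{3}} = \frac{2}{-2 + \left(\sqrt{13820}\right)^{3}} = \frac{2}{-2 + \left(2 \sqrt{3455}\right)^{3}} = \frac{2}{-2 + 27640 \sqrt{3455}} \approx 1.231 \cdot 10^{-6}$)
$\sqrt{o - \frac{4}{\left(-1\right) \frac{1}{7}}} \left(-1978\right) = \sqrt{\left(\frac{1}{659878741999} + \frac{13820 \sqrt{3455}}{659878741999}\right) - \frac{4}{\left(-1\right) \frac{1}{7}}} \left(-1978\right) = \sqrt{\left(\frac{1}{659878741999} + \frac{13820 \sqrt{3455}}{659878741999}\right) - \frac{4}{- \frac{1}{7}}} \left(-1978\right) = \sqrt{\left(\frac{1}{659878741999} + \frac{13820 \sqrt{3455}}{659878741999}\right) - -28} \left(-1978\right) = \sqrt{\left(\frac{1}{659878741999} + \frac{13820 \sqrt{3455}}{659878741999}\right) + 28} \left(-1978\right) = \sqrt{\frac{18476604775973}{659878741999} + \frac{13820 \sqrt{3455}}{659878741999}} \left(-1978\right) = - 1978 \sqrt{\frac{18476604775973}{659878741999} + \frac{13820 \sqrt{3455}}{659878741999}}$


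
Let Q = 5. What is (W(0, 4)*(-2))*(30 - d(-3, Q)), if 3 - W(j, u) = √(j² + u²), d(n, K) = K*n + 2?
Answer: 86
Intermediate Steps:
d(n, K) = 2 + K*n
W(j, u) = 3 - √(j² + u²)
(W(0, 4)*(-2))*(30 - d(-3, Q)) = ((3 - √(0² + 4²))*(-2))*(30 - (2 + 5*(-3))) = ((3 - √(0 + 16))*(-2))*(30 - (2 - 15)) = ((3 - √16)*(-2))*(30 - 1*(-13)) = ((3 - 1*4)*(-2))*(30 + 13) = ((3 - 4)*(-2))*43 = -1*(-2)*43 = 2*43 = 86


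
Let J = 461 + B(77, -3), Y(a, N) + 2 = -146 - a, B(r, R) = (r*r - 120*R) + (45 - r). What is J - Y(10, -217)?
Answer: 6876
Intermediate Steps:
B(r, R) = 45 + r² - r - 120*R (B(r, R) = (r² - 120*R) + (45 - r) = 45 + r² - r - 120*R)
Y(a, N) = -148 - a (Y(a, N) = -2 + (-146 - a) = -148 - a)
J = 6718 (J = 461 + (45 + 77² - 1*77 - 120*(-3)) = 461 + (45 + 5929 - 77 + 360) = 461 + 6257 = 6718)
J - Y(10, -217) = 6718 - (-148 - 1*10) = 6718 - (-148 - 10) = 6718 - 1*(-158) = 6718 + 158 = 6876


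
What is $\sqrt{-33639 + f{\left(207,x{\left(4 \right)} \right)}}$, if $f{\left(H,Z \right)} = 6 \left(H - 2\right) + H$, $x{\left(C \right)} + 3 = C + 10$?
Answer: $3 i \sqrt{3578} \approx 179.45 i$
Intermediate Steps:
$x{\left(C \right)} = 7 + C$ ($x{\left(C \right)} = -3 + \left(C + 10\right) = -3 + \left(10 + C\right) = 7 + C$)
$f{\left(H,Z \right)} = -12 + 7 H$ ($f{\left(H,Z \right)} = 6 \left(-2 + H\right) + H = \left(-12 + 6 H\right) + H = -12 + 7 H$)
$\sqrt{-33639 + f{\left(207,x{\left(4 \right)} \right)}} = \sqrt{-33639 + \left(-12 + 7 \cdot 207\right)} = \sqrt{-33639 + \left(-12 + 1449\right)} = \sqrt{-33639 + 1437} = \sqrt{-32202} = 3 i \sqrt{3578}$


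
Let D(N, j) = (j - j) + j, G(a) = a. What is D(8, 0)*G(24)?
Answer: 0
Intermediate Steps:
D(N, j) = j (D(N, j) = 0 + j = j)
D(8, 0)*G(24) = 0*24 = 0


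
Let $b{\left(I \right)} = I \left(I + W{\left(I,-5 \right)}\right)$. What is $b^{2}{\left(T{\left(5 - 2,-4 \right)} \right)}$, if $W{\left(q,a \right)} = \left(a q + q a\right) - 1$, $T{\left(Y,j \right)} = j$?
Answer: $19600$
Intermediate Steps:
$W{\left(q,a \right)} = -1 + 2 a q$ ($W{\left(q,a \right)} = \left(a q + a q\right) - 1 = 2 a q - 1 = -1 + 2 a q$)
$b{\left(I \right)} = I \left(-1 - 9 I\right)$ ($b{\left(I \right)} = I \left(I + \left(-1 + 2 \left(-5\right) I\right)\right) = I \left(I - \left(1 + 10 I\right)\right) = I \left(-1 - 9 I\right)$)
$b^{2}{\left(T{\left(5 - 2,-4 \right)} \right)} = \left(\left(-1\right) \left(-4\right) \left(1 + 9 \left(-4\right)\right)\right)^{2} = \left(\left(-1\right) \left(-4\right) \left(1 - 36\right)\right)^{2} = \left(\left(-1\right) \left(-4\right) \left(-35\right)\right)^{2} = \left(-140\right)^{2} = 19600$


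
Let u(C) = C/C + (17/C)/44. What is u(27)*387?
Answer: 51815/132 ≈ 392.54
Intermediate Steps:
u(C) = 1 + 17/(44*C) (u(C) = 1 + (17/C)*(1/44) = 1 + 17/(44*C))
u(27)*387 = ((17/44 + 27)/27)*387 = ((1/27)*(1205/44))*387 = (1205/1188)*387 = 51815/132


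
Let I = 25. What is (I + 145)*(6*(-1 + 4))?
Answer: 3060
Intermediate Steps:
(I + 145)*(6*(-1 + 4)) = (25 + 145)*(6*(-1 + 4)) = 170*(6*3) = 170*18 = 3060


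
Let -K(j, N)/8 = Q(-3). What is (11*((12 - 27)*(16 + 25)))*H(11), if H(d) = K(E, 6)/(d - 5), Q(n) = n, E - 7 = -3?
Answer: -27060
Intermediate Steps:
E = 4 (E = 7 - 3 = 4)
K(j, N) = 24 (K(j, N) = -8*(-3) = 24)
H(d) = 24/(-5 + d) (H(d) = 24/(d - 5) = 24/(-5 + d))
(11*((12 - 27)*(16 + 25)))*H(11) = (11*((12 - 27)*(16 + 25)))*(24/(-5 + 11)) = (11*(-15*41))*(24/6) = (11*(-615))*(24*(⅙)) = -6765*4 = -27060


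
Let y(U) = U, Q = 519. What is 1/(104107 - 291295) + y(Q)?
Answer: 97150571/187188 ≈ 519.00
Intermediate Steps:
1/(104107 - 291295) + y(Q) = 1/(104107 - 291295) + 519 = 1/(-187188) + 519 = -1/187188 + 519 = 97150571/187188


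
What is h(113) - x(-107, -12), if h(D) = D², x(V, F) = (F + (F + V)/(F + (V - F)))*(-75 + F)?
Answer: 1264928/107 ≈ 11822.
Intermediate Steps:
x(V, F) = (-75 + F)*(F + (F + V)/V) (x(V, F) = (F + (F + V)/V)*(-75 + F) = (-75 + F)*(F + (F + V)/V))
h(113) - x(-107, -12) = 113² - ((-12)² - 75*(-12) - 1*(-107)*(75 - 1*(-12)² + 74*(-12)))/(-107) = 12769 - (-1)*(144 + 900 - 1*(-107)*(75 - 1*144 - 888))/107 = 12769 - (-1)*(144 + 900 - 1*(-107)*(75 - 144 - 888))/107 = 12769 - (-1)*(144 + 900 - 1*(-107)*(-957))/107 = 12769 - (-1)*(144 + 900 - 102399)/107 = 12769 - (-1)*(-101355)/107 = 12769 - 1*101355/107 = 12769 - 101355/107 = 1264928/107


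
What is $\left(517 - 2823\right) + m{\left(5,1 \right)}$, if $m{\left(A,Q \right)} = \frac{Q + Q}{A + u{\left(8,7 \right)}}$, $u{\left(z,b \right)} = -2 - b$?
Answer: $- \frac{4613}{2} \approx -2306.5$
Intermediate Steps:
$m{\left(A,Q \right)} = \frac{2 Q}{-9 + A}$ ($m{\left(A,Q \right)} = \frac{Q + Q}{A - 9} = \frac{2 Q}{A - 9} = \frac{2 Q}{-9 + A}$)
$\left(517 - 2823\right) + m{\left(5,1 \right)} = \left(517 - 2823\right) + 2 \cdot 1 \frac{1}{-9 + 5} = -2306 + 2 \cdot 1 \frac{1}{-4} = -2306 + 2 \cdot 1 \left(- \frac{1}{4}\right) = -2306 - \frac{1}{2} = - \frac{4613}{2}$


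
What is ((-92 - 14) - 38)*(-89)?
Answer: 12816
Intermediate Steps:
((-92 - 14) - 38)*(-89) = (-106 - 38)*(-89) = -144*(-89) = 12816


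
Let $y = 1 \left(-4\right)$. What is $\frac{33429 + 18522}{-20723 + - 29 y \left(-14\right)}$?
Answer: $- \frac{17317}{7449} \approx -2.3247$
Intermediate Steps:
$y = -4$
$\frac{33429 + 18522}{-20723 + - 29 y \left(-14\right)} = \frac{33429 + 18522}{-20723 + \left(-29\right) \left(-4\right) \left(-14\right)} = \frac{51951}{-20723 + 116 \left(-14\right)} = \frac{51951}{-20723 - 1624} = \frac{51951}{-22347} = 51951 \left(- \frac{1}{22347}\right) = - \frac{17317}{7449}$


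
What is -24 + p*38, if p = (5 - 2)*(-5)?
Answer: -594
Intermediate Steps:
p = -15 (p = 3*(-5) = -15)
-24 + p*38 = -24 - 15*38 = -24 - 570 = -594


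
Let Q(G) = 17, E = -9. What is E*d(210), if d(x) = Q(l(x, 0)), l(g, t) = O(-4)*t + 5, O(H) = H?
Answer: -153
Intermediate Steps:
l(g, t) = 5 - 4*t (l(g, t) = -4*t + 5 = 5 - 4*t)
d(x) = 17
E*d(210) = -9*17 = -153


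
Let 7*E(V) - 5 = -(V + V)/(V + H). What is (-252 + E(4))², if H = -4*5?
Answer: 12369289/196 ≈ 63109.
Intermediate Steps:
H = -20
E(V) = 5/7 - 2*V/(7*(-20 + V)) (E(V) = 5/7 + (-(V + V)/(V - 20))/7 = 5/7 + (-2*V/(-20 + V))/7 = 5/7 - 2*V/(7*(-20 + V)))
(-252 + E(4))² = (-252 + (-100 + 3*4)/(7*(-20 + 4)))² = (-252 + (⅐)*(-100 + 12)/(-16))² = (-252 + (⅐)*(-1/16)*(-88))² = (-252 + 11/14)² = (-3517/14)² = 12369289/196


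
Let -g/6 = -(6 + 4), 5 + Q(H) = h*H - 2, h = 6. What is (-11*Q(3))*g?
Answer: -7260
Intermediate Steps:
Q(H) = -7 + 6*H (Q(H) = -5 + (6*H - 2) = -5 + (-2 + 6*H) = -7 + 6*H)
g = 60 (g = -(-6)*(6 + 4) = -(-6)*10 = -6*(-10) = 60)
(-11*Q(3))*g = -11*(-7 + 6*3)*60 = -11*(-7 + 18)*60 = -11*11*60 = -121*60 = -7260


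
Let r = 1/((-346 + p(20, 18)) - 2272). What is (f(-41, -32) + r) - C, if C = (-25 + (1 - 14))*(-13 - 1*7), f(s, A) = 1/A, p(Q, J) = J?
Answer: -7904329/10400 ≈ -760.03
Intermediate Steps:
r = -1/2600 (r = 1/((-346 + 18) - 2272) = 1/(-328 - 2272) = 1/(-2600) = -1/2600 ≈ -0.00038462)
C = 760 (C = (-25 - 13)*(-13 - 7) = -38*(-20) = 760)
(f(-41, -32) + r) - C = (1/(-32) - 1/2600) - 1*760 = (-1/32 - 1/2600) - 760 = -329/10400 - 760 = -7904329/10400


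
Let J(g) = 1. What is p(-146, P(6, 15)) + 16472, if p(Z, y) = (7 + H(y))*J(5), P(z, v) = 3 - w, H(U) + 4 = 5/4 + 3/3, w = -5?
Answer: 65909/4 ≈ 16477.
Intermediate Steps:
H(U) = -7/4 (H(U) = -4 + (5/4 + 3/3) = -4 + (5*(¼) + 3*(⅓)) = -4 + (5/4 + 1) = -4 + 9/4 = -7/4)
P(z, v) = 8 (P(z, v) = 3 - 1*(-5) = 3 + 5 = 8)
p(Z, y) = 21/4 (p(Z, y) = (7 - 7/4)*1 = (21/4)*1 = 21/4)
p(-146, P(6, 15)) + 16472 = 21/4 + 16472 = 65909/4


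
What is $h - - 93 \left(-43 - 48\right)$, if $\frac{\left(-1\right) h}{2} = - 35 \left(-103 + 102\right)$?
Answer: $-8533$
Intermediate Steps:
$h = -70$ ($h = - 2 \left(- 35 \left(-103 + 102\right)\right) = - 2 \left(\left(-35\right) \left(-1\right)\right) = \left(-2\right) 35 = -70$)
$h - - 93 \left(-43 - 48\right) = -70 - - 93 \left(-43 - 48\right) = -70 - \left(-93\right) \left(-91\right) = -70 - 8463 = -8533$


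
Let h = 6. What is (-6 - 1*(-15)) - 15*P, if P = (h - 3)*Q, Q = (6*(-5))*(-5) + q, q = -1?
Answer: -6696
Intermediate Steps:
Q = 149 (Q = (6*(-5))*(-5) - 1 = -30*(-5) - 1 = 150 - 1 = 149)
P = 447 (P = (6 - 3)*149 = 3*149 = 447)
(-6 - 1*(-15)) - 15*P = (-6 - 1*(-15)) - 15*447 = (-6 + 15) - 6705 = 9 - 6705 = -6696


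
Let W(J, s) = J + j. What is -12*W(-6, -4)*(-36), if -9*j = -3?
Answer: -2448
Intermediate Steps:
j = ⅓ (j = -⅑*(-3) = ⅓ ≈ 0.33333)
W(J, s) = ⅓ + J (W(J, s) = J + ⅓ = ⅓ + J)
-12*W(-6, -4)*(-36) = -12*(⅓ - 6)*(-36) = -12*(-17/3)*(-36) = 68*(-36) = -2448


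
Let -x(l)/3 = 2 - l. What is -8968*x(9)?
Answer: -188328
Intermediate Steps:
x(l) = -6 + 3*l (x(l) = -3*(2 - l) = -6 + 3*l)
-8968*x(9) = -8968*(-6 + 3*9) = -8968*(-6 + 27) = -8968*21 = -188328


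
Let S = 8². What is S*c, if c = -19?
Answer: -1216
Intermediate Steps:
S = 64
S*c = 64*(-19) = -1216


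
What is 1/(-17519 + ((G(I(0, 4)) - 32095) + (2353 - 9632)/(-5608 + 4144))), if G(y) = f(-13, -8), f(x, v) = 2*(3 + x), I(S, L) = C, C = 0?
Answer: -1464/72656897 ≈ -2.0149e-5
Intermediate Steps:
I(S, L) = 0
f(x, v) = 6 + 2*x
G(y) = -20 (G(y) = 6 + 2*(-13) = 6 - 26 = -20)
1/(-17519 + ((G(I(0, 4)) - 32095) + (2353 - 9632)/(-5608 + 4144))) = 1/(-17519 + ((-20 - 32095) + (2353 - 9632)/(-5608 + 4144))) = 1/(-17519 + (-32115 - 7279/(-1464))) = 1/(-17519 + (-32115 - 7279*(-1/1464))) = 1/(-17519 + (-32115 + 7279/1464)) = 1/(-17519 - 47009081/1464) = 1/(-72656897/1464) = -1464/72656897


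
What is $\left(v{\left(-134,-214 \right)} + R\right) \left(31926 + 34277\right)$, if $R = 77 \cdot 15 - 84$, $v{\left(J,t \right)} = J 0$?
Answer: $70903413$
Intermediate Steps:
$v{\left(J,t \right)} = 0$
$R = 1071$ ($R = 1155 - 84 = 1071$)
$\left(v{\left(-134,-214 \right)} + R\right) \left(31926 + 34277\right) = \left(0 + 1071\right) \left(31926 + 34277\right) = 1071 \cdot 66203 = 70903413$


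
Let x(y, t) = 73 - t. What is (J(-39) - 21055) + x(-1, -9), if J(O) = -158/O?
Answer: -817789/39 ≈ -20969.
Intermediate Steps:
(J(-39) - 21055) + x(-1, -9) = (-158/(-39) - 21055) + (73 - 1*(-9)) = (-158*(-1/39) - 21055) + (73 + 9) = (158/39 - 21055) + 82 = -820987/39 + 82 = -817789/39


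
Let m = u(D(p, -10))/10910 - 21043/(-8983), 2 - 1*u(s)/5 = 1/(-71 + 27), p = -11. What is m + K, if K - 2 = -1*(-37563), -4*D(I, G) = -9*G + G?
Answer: 32399574586991/862439864 ≈ 37567.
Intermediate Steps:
D(I, G) = 2*G (D(I, G) = -(-9*G + G)/4 = -(-2)*G = 2*G)
K = 37565 (K = 2 - 1*(-37563) = 2 + 37563 = 37565)
u(s) = 445/44 (u(s) = 10 - 5/(-71 + 27) = 10 - 5/(-44) = 10 - 5*(-1/44) = 10 + 5/44 = 445/44)
m = 2021095831/862439864 (m = (445/44)/10910 - 21043/(-8983) = (445/44)*(1/10910) - 21043*(-1/8983) = 89/96008 + 21043/8983 = 2021095831/862439864 ≈ 2.3435)
m + K = 2021095831/862439864 + 37565 = 32399574586991/862439864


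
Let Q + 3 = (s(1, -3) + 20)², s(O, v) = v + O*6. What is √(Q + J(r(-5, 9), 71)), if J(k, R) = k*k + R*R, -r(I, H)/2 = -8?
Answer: 3*√647 ≈ 76.309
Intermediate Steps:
s(O, v) = v + 6*O
r(I, H) = 16 (r(I, H) = -2*(-8) = 16)
J(k, R) = R² + k² (J(k, R) = k² + R² = R² + k²)
Q = 526 (Q = -3 + ((-3 + 6*1) + 20)² = -3 + ((-3 + 6) + 20)² = -3 + (3 + 20)² = -3 + 23² = -3 + 529 = 526)
√(Q + J(r(-5, 9), 71)) = √(526 + (71² + 16²)) = √(526 + (5041 + 256)) = √(526 + 5297) = √5823 = 3*√647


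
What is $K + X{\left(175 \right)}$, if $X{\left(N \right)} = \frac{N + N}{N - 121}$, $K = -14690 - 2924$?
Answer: $- \frac{475403}{27} \approx -17608.0$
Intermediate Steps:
$K = -17614$
$X{\left(N \right)} = \frac{2 N}{-121 + N}$
$K + X{\left(175 \right)} = -17614 + 2 \cdot 175 \frac{1}{-121 + 175} = -17614 + 2 \cdot 175 \cdot \frac{1}{54} = -17614 + \frac{175}{27} = - \frac{475403}{27}$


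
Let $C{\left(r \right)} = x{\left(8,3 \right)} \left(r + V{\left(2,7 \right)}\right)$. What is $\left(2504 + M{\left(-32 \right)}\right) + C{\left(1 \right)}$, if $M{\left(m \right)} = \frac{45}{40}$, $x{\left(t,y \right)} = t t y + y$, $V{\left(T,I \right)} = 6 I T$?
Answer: $\frac{152641}{8} \approx 19080.0$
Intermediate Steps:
$V{\left(T,I \right)} = 6 I T$
$x{\left(t,y \right)} = y + y t^{2}$ ($x{\left(t,y \right)} = t^{2} y + y = y t^{2} + y = y + y t^{2}$)
$M{\left(m \right)} = \frac{9}{8}$ ($M{\left(m \right)} = 45 \cdot \frac{1}{40} = \frac{9}{8}$)
$C{\left(r \right)} = 16380 + 195 r$ ($C{\left(r \right)} = 3 \left(1 + 8^{2}\right) \left(r + 6 \cdot 7 \cdot 2\right) = 3 \left(1 + 64\right) \left(r + 84\right) = 3 \cdot 65 \left(84 + r\right) = 195 \left(84 + r\right) = 16380 + 195 r$)
$\left(2504 + M{\left(-32 \right)}\right) + C{\left(1 \right)} = \left(2504 + \frac{9}{8}\right) + \left(16380 + 195 \cdot 1\right) = \frac{20041}{8} + \left(16380 + 195\right) = \frac{20041}{8} + 16575 = \frac{152641}{8}$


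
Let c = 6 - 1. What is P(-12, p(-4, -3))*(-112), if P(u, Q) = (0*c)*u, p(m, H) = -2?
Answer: 0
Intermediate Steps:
c = 5
P(u, Q) = 0 (P(u, Q) = (0*5)*u = 0*u = 0)
P(-12, p(-4, -3))*(-112) = 0*(-112) = 0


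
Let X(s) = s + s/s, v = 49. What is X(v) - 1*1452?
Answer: -1402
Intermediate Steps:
X(s) = 1 + s (X(s) = s + 1 = 1 + s)
X(v) - 1*1452 = (1 + 49) - 1*1452 = 50 - 1452 = -1402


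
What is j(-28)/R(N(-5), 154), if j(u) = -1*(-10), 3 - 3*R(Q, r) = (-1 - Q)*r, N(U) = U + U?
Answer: -10/461 ≈ -0.021692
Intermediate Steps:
N(U) = 2*U
R(Q, r) = 1 - r*(-1 - Q)/3 (R(Q, r) = 1 - (-1 - Q)*r/3 = 1 - r*(-1 - Q)/3)
j(u) = 10
j(-28)/R(N(-5), 154) = 10/(1 + (1/3)*154 + (1/3)*(2*(-5))*154) = 10/(1 + 154/3 + (1/3)*(-10)*154) = 10/(1 + 154/3 - 1540/3) = 10/(-461) = 10*(-1/461) = -10/461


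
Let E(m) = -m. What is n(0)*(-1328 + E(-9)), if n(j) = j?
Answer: 0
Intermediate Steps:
n(0)*(-1328 + E(-9)) = 0*(-1328 - 1*(-9)) = 0*(-1328 + 9) = 0*(-1319) = 0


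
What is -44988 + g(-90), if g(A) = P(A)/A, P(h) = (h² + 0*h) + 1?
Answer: -4057021/90 ≈ -45078.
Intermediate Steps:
P(h) = 1 + h² (P(h) = (h² + 0) + 1 = h² + 1 = 1 + h²)
g(A) = (1 + A²)/A
-44988 + g(-90) = -44988 + (-90 + 1/(-90)) = -44988 + (-90 - 1/90) = -44988 - 8101/90 = -4057021/90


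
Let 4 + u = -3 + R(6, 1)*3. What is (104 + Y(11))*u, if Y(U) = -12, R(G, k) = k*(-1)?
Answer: -920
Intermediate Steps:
R(G, k) = -k
u = -10 (u = -4 + (-3 - 1*1*3) = -4 + (-3 - 1*3) = -4 + (-3 - 3) = -4 - 6 = -10)
(104 + Y(11))*u = (104 - 12)*(-10) = 92*(-10) = -920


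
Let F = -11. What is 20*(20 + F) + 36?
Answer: 216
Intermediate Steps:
20*(20 + F) + 36 = 20*(20 - 11) + 36 = 20*9 + 36 = 180 + 36 = 216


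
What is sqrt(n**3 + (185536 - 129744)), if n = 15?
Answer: sqrt(59167) ≈ 243.24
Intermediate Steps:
sqrt(n**3 + (185536 - 129744)) = sqrt(15**3 + (185536 - 129744)) = sqrt(3375 + 55792) = sqrt(59167)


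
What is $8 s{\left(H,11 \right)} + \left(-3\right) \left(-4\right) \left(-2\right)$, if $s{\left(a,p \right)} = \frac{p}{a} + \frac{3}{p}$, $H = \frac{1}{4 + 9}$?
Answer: $\frac{12344}{11} \approx 1122.2$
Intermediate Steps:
$H = \frac{1}{13} \approx 0.076923$
$s{\left(a,p \right)} = \frac{3}{p} + \frac{p}{a}$
$8 s{\left(H,11 \right)} + \left(-3\right) \left(-4\right) \left(-2\right) = 8 \left(\frac{3}{11} + 11 \frac{1}{\frac{1}{13}}\right) + \left(-3\right) \left(-4\right) \left(-2\right) = 8 \left(3 \cdot \frac{1}{11} + 11 \cdot 13\right) + 12 \left(-2\right) = 8 \left(\frac{3}{11} + 143\right) - 24 = 8 \cdot \frac{1576}{11} - 24 = \frac{12608}{11} - 24 = \frac{12344}{11}$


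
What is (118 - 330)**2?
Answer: 44944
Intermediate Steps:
(118 - 330)**2 = (-212)**2 = 44944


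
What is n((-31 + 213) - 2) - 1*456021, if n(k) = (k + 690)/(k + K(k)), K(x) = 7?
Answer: -85275057/187 ≈ -4.5602e+5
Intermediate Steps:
n(k) = (690 + k)/(7 + k) (n(k) = (k + 690)/(k + 7) = (690 + k)/(7 + k))
n((-31 + 213) - 2) - 1*456021 = (690 + ((-31 + 213) - 2))/(7 + ((-31 + 213) - 2)) - 1*456021 = (690 + (182 - 2))/(7 + (182 - 2)) - 456021 = (690 + 180)/(7 + 180) - 456021 = 870/187 - 456021 = -85275057/187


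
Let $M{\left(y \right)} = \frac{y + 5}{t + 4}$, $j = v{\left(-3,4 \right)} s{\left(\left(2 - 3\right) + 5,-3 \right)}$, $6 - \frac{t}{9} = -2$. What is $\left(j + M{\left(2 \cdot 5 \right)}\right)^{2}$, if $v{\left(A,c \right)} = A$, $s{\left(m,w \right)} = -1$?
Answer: $\frac{59049}{5776} \approx 10.223$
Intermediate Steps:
$t = 72$ ($t = 54 - -18 = 54 + 18 = 72$)
$j = 3$ ($j = \left(-3\right) \left(-1\right) = 3$)
$M{\left(y \right)} = \frac{5}{76} + \frac{y}{76}$ ($M{\left(y \right)} = \frac{y + 5}{72 + 4} = \frac{5 + y}{76} = \left(5 + y\right) \frac{1}{76} = \frac{5}{76} + \frac{y}{76}$)
$\left(j + M{\left(2 \cdot 5 \right)}\right)^{2} = \left(3 + \left(\frac{5}{76} + \frac{2 \cdot 5}{76}\right)\right)^{2} = \left(3 + \left(\frac{5}{76} + \frac{1}{76} \cdot 10\right)\right)^{2} = \left(3 + \left(\frac{5}{76} + \frac{5}{38}\right)\right)^{2} = \left(3 + \frac{15}{76}\right)^{2} = \left(\frac{243}{76}\right)^{2} = \frac{59049}{5776}$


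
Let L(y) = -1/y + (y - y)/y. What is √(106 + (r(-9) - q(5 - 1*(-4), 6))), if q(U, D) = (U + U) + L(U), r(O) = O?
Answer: 2*√178/3 ≈ 8.8944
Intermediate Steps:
L(y) = -1/y (L(y) = -1/y + 0/y = -1/y + 0 = -1/y)
q(U, D) = -1/U + 2*U (q(U, D) = (U + U) - 1/U = 2*U - 1/U = -1/U + 2*U)
√(106 + (r(-9) - q(5 - 1*(-4), 6))) = √(106 + (-9 - (-1/(5 - 1*(-4)) + 2*(5 - 1*(-4))))) = √(106 + (-9 - (-1/(5 + 4) + 2*(5 + 4)))) = √(106 + (-9 - (-1/9 + 2*9))) = √(106 + (-9 - (-1*⅑ + 18))) = √(106 + (-9 - (-⅑ + 18))) = √(106 + (-9 - 1*161/9)) = √(106 + (-9 - 161/9)) = √(106 - 242/9) = √(712/9) = 2*√178/3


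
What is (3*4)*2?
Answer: 24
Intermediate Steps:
(3*4)*2 = 12*2 = 24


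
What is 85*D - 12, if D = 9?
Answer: 753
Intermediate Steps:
85*D - 12 = 85*9 - 12 = 765 - 12 = 753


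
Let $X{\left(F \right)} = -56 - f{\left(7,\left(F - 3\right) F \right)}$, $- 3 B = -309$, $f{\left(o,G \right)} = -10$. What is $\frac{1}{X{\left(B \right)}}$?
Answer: $- \frac{1}{46} \approx -0.021739$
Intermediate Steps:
$B = 103$ ($B = \left(- \frac{1}{3}\right) \left(-309\right) = 103$)
$X{\left(F \right)} = -46$ ($X{\left(F \right)} = -56 - -10 = -56 + 10 = -46$)
$\frac{1}{X{\left(B \right)}} = \frac{1}{-46} = - \frac{1}{46}$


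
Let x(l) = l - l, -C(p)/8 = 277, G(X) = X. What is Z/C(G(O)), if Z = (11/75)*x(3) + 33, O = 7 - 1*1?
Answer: -33/2216 ≈ -0.014892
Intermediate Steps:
O = 6 (O = 7 - 1 = 6)
C(p) = -2216 (C(p) = -8*277 = -2216)
x(l) = 0
Z = 33 (Z = (11/75)*0 + 33 = 0 + 33 = 33)
Z/C(G(O)) = 33/(-2216) = 33*(-1/2216) = -33/2216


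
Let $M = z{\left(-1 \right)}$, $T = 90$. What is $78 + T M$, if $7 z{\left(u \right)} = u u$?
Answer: $\frac{636}{7} \approx 90.857$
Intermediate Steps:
$z{\left(u \right)} = \frac{u^{2}}{7}$ ($z{\left(u \right)} = \frac{u u}{7} = \frac{u^{2}}{7}$)
$M = \frac{1}{7}$ ($M = \frac{\left(-1\right)^{2}}{7} = \frac{1}{7} \cdot 1 = \frac{1}{7} \approx 0.14286$)
$78 + T M = 78 + 90 \cdot \frac{1}{7} = 78 + \frac{90}{7} = \frac{636}{7}$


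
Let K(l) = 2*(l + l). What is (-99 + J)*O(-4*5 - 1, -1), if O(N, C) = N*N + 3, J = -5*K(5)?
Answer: -88356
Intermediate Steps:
K(l) = 4*l (K(l) = 2*(2*l) = 4*l)
J = -100 (J = -20*5 = -5*20 = -100)
O(N, C) = 3 + N**2 (O(N, C) = N**2 + 3 = 3 + N**2)
(-99 + J)*O(-4*5 - 1, -1) = (-99 - 100)*(3 + (-4*5 - 1)**2) = -199*(3 + (-20 - 1)**2) = -199*(3 + (-21)**2) = -199*(3 + 441) = -199*444 = -88356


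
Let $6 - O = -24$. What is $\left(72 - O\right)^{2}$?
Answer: $1764$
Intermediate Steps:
$O = 30$ ($O = 6 - -24 = 6 + 24 = 30$)
$\left(72 - O\right)^{2} = \left(72 - 30\right)^{2} = 42^{2} = 1764$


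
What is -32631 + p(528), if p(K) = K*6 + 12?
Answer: -29451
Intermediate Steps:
p(K) = 12 + 6*K (p(K) = 6*K + 12 = 12 + 6*K)
-32631 + p(528) = -32631 + (12 + 6*528) = -32631 + (12 + 3168) = -32631 + 3180 = -29451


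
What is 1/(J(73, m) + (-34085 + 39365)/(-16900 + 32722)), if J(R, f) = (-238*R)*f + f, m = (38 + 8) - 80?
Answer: 2637/1557629314 ≈ 1.6930e-6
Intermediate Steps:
m = -34 (m = 46 - 80 = -34)
J(R, f) = f - 238*R*f (J(R, f) = -238*R*f + f = f - 238*R*f)
1/(J(73, m) + (-34085 + 39365)/(-16900 + 32722)) = 1/(-34*(1 - 238*73) + (-34085 + 39365)/(-16900 + 32722)) = 1/(-34*(1 - 17374) + 5280/15822) = 1/(-34*(-17373) + 5280*(1/15822)) = 1/(590682 + 880/2637) = 1/(1557629314/2637) = 2637/1557629314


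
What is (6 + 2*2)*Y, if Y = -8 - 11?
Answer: -190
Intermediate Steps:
Y = -19
(6 + 2*2)*Y = (6 + 2*2)*(-19) = (6 + 4)*(-19) = 10*(-19) = -190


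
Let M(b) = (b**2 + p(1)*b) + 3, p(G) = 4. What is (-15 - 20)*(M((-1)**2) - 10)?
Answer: 70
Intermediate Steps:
M(b) = 3 + b**2 + 4*b (M(b) = (b**2 + 4*b) + 3 = 3 + b**2 + 4*b)
(-15 - 20)*(M((-1)**2) - 10) = (-15 - 20)*((3 + ((-1)**2)**2 + 4*(-1)**2) - 10) = -35*((3 + 1**2 + 4*1) - 10) = -35*((3 + 1 + 4) - 10) = -35*(8 - 10) = -35*(-2) = 70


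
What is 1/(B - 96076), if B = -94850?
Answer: -1/190926 ≈ -5.2376e-6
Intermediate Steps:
1/(B - 96076) = 1/(-94850 - 96076) = 1/(-190926) = -1/190926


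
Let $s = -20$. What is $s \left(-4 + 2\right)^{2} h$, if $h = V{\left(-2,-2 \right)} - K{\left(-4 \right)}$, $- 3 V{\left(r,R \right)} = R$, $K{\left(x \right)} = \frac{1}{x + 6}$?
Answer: $- \frac{40}{3} \approx -13.333$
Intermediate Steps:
$K{\left(x \right)} = \frac{1}{6 + x}$
$V{\left(r,R \right)} = - \frac{R}{3}$
$h = \frac{1}{6}$ ($h = \left(- \frac{1}{3}\right) \left(-2\right) - \frac{1}{6 - 4} = \frac{2}{3} - \frac{1}{2} = \frac{1}{6} \approx 0.16667$)
$s \left(-4 + 2\right)^{2} h = - 20 \left(-4 + 2\right)^{2} \cdot \frac{1}{6} = - 20 \left(-2\right)^{2} \cdot \frac{1}{6} = \left(-20\right) 4 \cdot \frac{1}{6} = \left(-80\right) \frac{1}{6} = - \frac{40}{3}$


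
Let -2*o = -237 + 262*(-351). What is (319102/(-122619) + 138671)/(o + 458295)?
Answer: 4858108642/17670956913 ≈ 0.27492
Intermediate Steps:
o = 92199/2 (o = -(-237 + 262*(-351))/2 = -(-237 - 91962)/2 = -½*(-92199) = 92199/2 ≈ 46100.)
(319102/(-122619) + 138671)/(o + 458295) = (319102/(-122619) + 138671)/(92199/2 + 458295) = (319102*(-1/122619) + 138671)/(1008789/2) = (-45586/17517 + 138671)*(2/1008789) = (2429054321/17517)*(2/1008789) = 4858108642/17670956913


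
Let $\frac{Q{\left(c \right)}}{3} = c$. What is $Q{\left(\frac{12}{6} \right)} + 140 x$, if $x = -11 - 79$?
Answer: $-12594$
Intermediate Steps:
$Q{\left(c \right)} = 3 c$
$x = -90$ ($x = -11 - 79 = -90$)
$Q{\left(\frac{12}{6} \right)} + 140 x = 3 \cdot \frac{12}{6} + 140 \left(-90\right) = 3 \cdot 12 \cdot \frac{1}{6} - 12600 = 3 \cdot 2 - 12600 = 6 - 12600 = -12594$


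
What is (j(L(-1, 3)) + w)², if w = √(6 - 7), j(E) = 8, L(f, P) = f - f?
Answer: (8 + I)² ≈ 63.0 + 16.0*I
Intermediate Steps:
L(f, P) = 0
w = I (w = √(-1) = I ≈ 1.0*I)
(j(L(-1, 3)) + w)² = (8 + I)²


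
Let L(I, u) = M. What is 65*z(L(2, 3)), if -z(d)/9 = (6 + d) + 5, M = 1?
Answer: -7020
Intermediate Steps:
L(I, u) = 1
z(d) = -99 - 9*d (z(d) = -9*((6 + d) + 5) = -9*(11 + d) = -99 - 9*d)
65*z(L(2, 3)) = 65*(-99 - 9*1) = 65*(-99 - 9) = 65*(-108) = -7020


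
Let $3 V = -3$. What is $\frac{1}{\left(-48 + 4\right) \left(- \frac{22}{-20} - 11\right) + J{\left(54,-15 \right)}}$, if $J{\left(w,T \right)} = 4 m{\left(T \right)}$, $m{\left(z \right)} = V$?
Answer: $\frac{5}{2158} \approx 0.002317$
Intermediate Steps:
$V = -1$ ($V = \frac{1}{3} \left(-3\right) = -1$)
$m{\left(z \right)} = -1$
$J{\left(w,T \right)} = -4$ ($J{\left(w,T \right)} = 4 \left(-1\right) = -4$)
$\frac{1}{\left(-48 + 4\right) \left(- \frac{22}{-20} - 11\right) + J{\left(54,-15 \right)}} = \frac{1}{\left(-48 + 4\right) \left(- \frac{22}{-20} - 11\right) - 4} = \frac{1}{- 44 \left(\left(-22\right) \left(- \frac{1}{20}\right) - 11\right) - 4} = \frac{1}{- 44 \left(\frac{11}{10} - 11\right) - 4} = \frac{1}{\left(-44\right) \left(- \frac{99}{10}\right) - 4} = \frac{1}{\frac{2178}{5} - 4} = \frac{1}{\frac{2158}{5}} = \frac{5}{2158}$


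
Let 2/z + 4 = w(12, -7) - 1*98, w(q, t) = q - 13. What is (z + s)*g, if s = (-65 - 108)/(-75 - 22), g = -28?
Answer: -493500/9991 ≈ -49.394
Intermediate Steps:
w(q, t) = -13 + q
s = 173/97 (s = -173/(-97) = -173*(-1/97) = 173/97 ≈ 1.7835)
z = -2/103 (z = 2/(-4 + ((-13 + 12) - 1*98)) = 2/(-4 + (-1 - 98)) = 2/(-4 - 99) = 2/(-103) = 2*(-1/103) = -2/103 ≈ -0.019417)
(z + s)*g = (-2/103 + 173/97)*(-28) = (17625/9991)*(-28) = -493500/9991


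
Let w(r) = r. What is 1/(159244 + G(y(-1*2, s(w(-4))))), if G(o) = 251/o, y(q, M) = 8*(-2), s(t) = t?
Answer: 16/2547653 ≈ 6.2803e-6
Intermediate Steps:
y(q, M) = -16
1/(159244 + G(y(-1*2, s(w(-4))))) = 1/(159244 + 251/(-16)) = 1/(159244 + 251*(-1/16)) = 1/(159244 - 251/16) = 1/(2547653/16) = 16/2547653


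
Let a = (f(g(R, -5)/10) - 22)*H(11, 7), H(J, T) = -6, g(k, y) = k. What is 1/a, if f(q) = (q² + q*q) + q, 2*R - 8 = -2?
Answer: 25/3228 ≈ 0.0077447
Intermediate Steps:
R = 3 (R = 4 + (½)*(-2) = 4 - 1 = 3)
f(q) = q + 2*q² (f(q) = (q² + q²) + q = 2*q² + q = q + 2*q²)
a = 3228/25 (a = ((3/10)*(1 + 2*(3/10)) - 22)*(-6) = ((3*(⅒))*(1 + 2*(3*(⅒))) - 22)*(-6) = (3*(1 + 2*(3/10))/10 - 22)*(-6) = (3*(1 + ⅗)/10 - 22)*(-6) = ((3/10)*(8/5) - 22)*(-6) = (12/25 - 22)*(-6) = -538/25*(-6) = 3228/25 ≈ 129.12)
1/a = 1/(3228/25) = 25/3228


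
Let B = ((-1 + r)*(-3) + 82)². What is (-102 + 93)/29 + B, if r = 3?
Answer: 167495/29 ≈ 5775.7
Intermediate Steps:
B = 5776 (B = ((-1 + 3)*(-3) + 82)² = (2*(-3) + 82)² = (-6 + 82)² = 76² = 5776)
(-102 + 93)/29 + B = (-102 + 93)/29 + 5776 = (1/29)*(-9) + 5776 = -9/29 + 5776 = 167495/29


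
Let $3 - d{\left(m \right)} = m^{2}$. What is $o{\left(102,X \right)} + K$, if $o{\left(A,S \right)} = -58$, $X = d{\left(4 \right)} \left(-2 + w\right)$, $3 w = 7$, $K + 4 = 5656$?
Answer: $5594$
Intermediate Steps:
$K = 5652$ ($K = -4 + 5656 = 5652$)
$d{\left(m \right)} = 3 - m^{2}$
$w = \frac{7}{3}$ ($w = \frac{1}{3} \cdot 7 = \frac{7}{3} \approx 2.3333$)
$X = - \frac{13}{3}$ ($X = \left(3 - 4^{2}\right) \left(-2 + \frac{7}{3}\right) = \left(3 - 16\right) \frac{1}{3} = \left(-13\right) \frac{1}{3} = - \frac{13}{3} \approx -4.3333$)
$o{\left(102,X \right)} + K = -58 + 5652 = 5594$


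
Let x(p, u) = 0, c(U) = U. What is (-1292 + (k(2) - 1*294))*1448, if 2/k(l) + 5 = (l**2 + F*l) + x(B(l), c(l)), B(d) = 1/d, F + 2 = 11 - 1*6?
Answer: -11479744/5 ≈ -2.2959e+6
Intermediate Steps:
F = 3 (F = -2 + (11 - 1*6) = -2 + (11 - 6) = -2 + 5 = 3)
k(l) = 2/(-5 + l**2 + 3*l) (k(l) = 2/(-5 + ((l**2 + 3*l) + 0)) = 2/(-5 + (l**2 + 3*l)) = 2/(-5 + l**2 + 3*l))
(-1292 + (k(2) - 1*294))*1448 = (-1292 + (2/(-5 + 2**2 + 3*2) - 1*294))*1448 = (-1292 + (2/(-5 + 4 + 6) - 294))*1448 = (-1292 + (2/5 - 294))*1448 = (-1292 - 1468/5)*1448 = -7928/5*1448 = -11479744/5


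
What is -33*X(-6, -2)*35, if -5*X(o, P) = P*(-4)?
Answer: 1848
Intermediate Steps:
X(o, P) = 4*P/5 (X(o, P) = -P*(-4)/5 = -(-4)*P/5 = 4*P/5)
-33*X(-6, -2)*35 = -132*(-2)/5*35 = -33*(-8/5)*35 = (264/5)*35 = 1848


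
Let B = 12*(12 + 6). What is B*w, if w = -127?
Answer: -27432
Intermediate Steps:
B = 216 (B = 12*18 = 216)
B*w = 216*(-127) = -27432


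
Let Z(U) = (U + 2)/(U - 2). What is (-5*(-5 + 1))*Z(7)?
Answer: 36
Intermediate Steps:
Z(U) = (2 + U)/(-2 + U)
(-5*(-5 + 1))*Z(7) = (-5*(-5 + 1))*((2 + 7)/(-2 + 7)) = (-5*(-4))*(9/5) = 20*((⅕)*9) = 20*(9/5) = 36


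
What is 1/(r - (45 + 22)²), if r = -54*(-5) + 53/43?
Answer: -43/181364 ≈ -0.00023709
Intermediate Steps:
r = 11663/43 (r = 270 + 53*(1/43) = 270 + 53/43 = 11663/43 ≈ 271.23)
1/(r - (45 + 22)²) = 1/(11663/43 - (45 + 22)²) = 1/(11663/43 - 1*67²) = 1/(11663/43 - 1*4489) = 1/(11663/43 - 4489) = 1/(-181364/43) = -43/181364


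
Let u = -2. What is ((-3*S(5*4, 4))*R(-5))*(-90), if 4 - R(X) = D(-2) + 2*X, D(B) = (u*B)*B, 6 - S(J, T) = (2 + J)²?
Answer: -2839320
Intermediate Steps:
S(J, T) = 6 - (2 + J)²
D(B) = -2*B² (D(B) = (-2*B)*B = -2*B²)
R(X) = 12 - 2*X (R(X) = 4 - (-2*(-2)² + 2*X) = 4 - (-2*4 + 2*X) = 4 - (-8 + 2*X) = 4 + (8 - 2*X) = 12 - 2*X)
((-3*S(5*4, 4))*R(-5))*(-90) = ((-3*(6 - (2 + 5*4)²))*(12 - 2*(-5)))*(-90) = ((-3*(6 - (2 + 20)²))*(12 + 10))*(-90) = (-3*(6 - 1*22²)*22)*(-90) = (-3*(6 - 1*484)*22)*(-90) = (-3*(6 - 484)*22)*(-90) = (-3*(-478)*22)*(-90) = (1434*22)*(-90) = 31548*(-90) = -2839320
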